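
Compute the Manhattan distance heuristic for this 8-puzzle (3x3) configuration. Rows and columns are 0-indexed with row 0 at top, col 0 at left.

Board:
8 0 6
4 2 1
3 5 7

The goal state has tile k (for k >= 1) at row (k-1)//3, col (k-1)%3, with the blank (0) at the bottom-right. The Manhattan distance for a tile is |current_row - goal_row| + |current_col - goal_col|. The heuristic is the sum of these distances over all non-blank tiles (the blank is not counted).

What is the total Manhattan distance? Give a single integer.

Tile 8: at (0,0), goal (2,1), distance |0-2|+|0-1| = 3
Tile 6: at (0,2), goal (1,2), distance |0-1|+|2-2| = 1
Tile 4: at (1,0), goal (1,0), distance |1-1|+|0-0| = 0
Tile 2: at (1,1), goal (0,1), distance |1-0|+|1-1| = 1
Tile 1: at (1,2), goal (0,0), distance |1-0|+|2-0| = 3
Tile 3: at (2,0), goal (0,2), distance |2-0|+|0-2| = 4
Tile 5: at (2,1), goal (1,1), distance |2-1|+|1-1| = 1
Tile 7: at (2,2), goal (2,0), distance |2-2|+|2-0| = 2
Sum: 3 + 1 + 0 + 1 + 3 + 4 + 1 + 2 = 15

Answer: 15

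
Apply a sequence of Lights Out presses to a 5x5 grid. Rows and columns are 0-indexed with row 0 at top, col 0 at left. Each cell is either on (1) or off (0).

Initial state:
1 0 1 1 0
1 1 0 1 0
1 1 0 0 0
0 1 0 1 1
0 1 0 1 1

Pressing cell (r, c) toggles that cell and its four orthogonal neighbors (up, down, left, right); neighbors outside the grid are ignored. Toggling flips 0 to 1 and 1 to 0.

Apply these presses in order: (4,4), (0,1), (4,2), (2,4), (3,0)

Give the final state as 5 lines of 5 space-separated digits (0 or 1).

After press 1 at (4,4):
1 0 1 1 0
1 1 0 1 0
1 1 0 0 0
0 1 0 1 0
0 1 0 0 0

After press 2 at (0,1):
0 1 0 1 0
1 0 0 1 0
1 1 0 0 0
0 1 0 1 0
0 1 0 0 0

After press 3 at (4,2):
0 1 0 1 0
1 0 0 1 0
1 1 0 0 0
0 1 1 1 0
0 0 1 1 0

After press 4 at (2,4):
0 1 0 1 0
1 0 0 1 1
1 1 0 1 1
0 1 1 1 1
0 0 1 1 0

After press 5 at (3,0):
0 1 0 1 0
1 0 0 1 1
0 1 0 1 1
1 0 1 1 1
1 0 1 1 0

Answer: 0 1 0 1 0
1 0 0 1 1
0 1 0 1 1
1 0 1 1 1
1 0 1 1 0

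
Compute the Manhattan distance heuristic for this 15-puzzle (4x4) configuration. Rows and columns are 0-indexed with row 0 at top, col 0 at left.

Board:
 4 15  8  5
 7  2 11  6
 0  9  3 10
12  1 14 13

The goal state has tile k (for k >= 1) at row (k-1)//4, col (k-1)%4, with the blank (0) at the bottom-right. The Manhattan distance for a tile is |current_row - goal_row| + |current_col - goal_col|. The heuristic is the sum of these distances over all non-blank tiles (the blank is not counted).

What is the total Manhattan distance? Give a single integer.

Tile 4: (0,0)->(0,3) = 3
Tile 15: (0,1)->(3,2) = 4
Tile 8: (0,2)->(1,3) = 2
Tile 5: (0,3)->(1,0) = 4
Tile 7: (1,0)->(1,2) = 2
Tile 2: (1,1)->(0,1) = 1
Tile 11: (1,2)->(2,2) = 1
Tile 6: (1,3)->(1,1) = 2
Tile 9: (2,1)->(2,0) = 1
Tile 3: (2,2)->(0,2) = 2
Tile 10: (2,3)->(2,1) = 2
Tile 12: (3,0)->(2,3) = 4
Tile 1: (3,1)->(0,0) = 4
Tile 14: (3,2)->(3,1) = 1
Tile 13: (3,3)->(3,0) = 3
Sum: 3 + 4 + 2 + 4 + 2 + 1 + 1 + 2 + 1 + 2 + 2 + 4 + 4 + 1 + 3 = 36

Answer: 36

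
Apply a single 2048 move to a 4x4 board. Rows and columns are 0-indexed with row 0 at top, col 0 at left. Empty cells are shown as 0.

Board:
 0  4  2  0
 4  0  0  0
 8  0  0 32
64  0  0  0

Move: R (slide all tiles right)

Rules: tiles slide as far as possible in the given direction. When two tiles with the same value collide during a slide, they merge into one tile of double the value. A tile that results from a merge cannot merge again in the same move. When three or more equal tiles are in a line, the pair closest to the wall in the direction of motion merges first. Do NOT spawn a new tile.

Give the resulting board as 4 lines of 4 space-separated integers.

Slide right:
row 0: [0, 4, 2, 0] -> [0, 0, 4, 2]
row 1: [4, 0, 0, 0] -> [0, 0, 0, 4]
row 2: [8, 0, 0, 32] -> [0, 0, 8, 32]
row 3: [64, 0, 0, 0] -> [0, 0, 0, 64]

Answer:  0  0  4  2
 0  0  0  4
 0  0  8 32
 0  0  0 64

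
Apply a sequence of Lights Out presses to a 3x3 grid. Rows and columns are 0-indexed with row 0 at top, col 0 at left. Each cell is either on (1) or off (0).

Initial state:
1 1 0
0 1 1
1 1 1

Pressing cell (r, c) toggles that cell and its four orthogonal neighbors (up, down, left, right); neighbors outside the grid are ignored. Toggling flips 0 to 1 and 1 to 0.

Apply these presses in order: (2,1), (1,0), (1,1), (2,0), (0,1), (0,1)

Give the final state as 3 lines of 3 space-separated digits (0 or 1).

Answer: 0 0 0
1 0 0
0 0 0

Derivation:
After press 1 at (2,1):
1 1 0
0 0 1
0 0 0

After press 2 at (1,0):
0 1 0
1 1 1
1 0 0

After press 3 at (1,1):
0 0 0
0 0 0
1 1 0

After press 4 at (2,0):
0 0 0
1 0 0
0 0 0

After press 5 at (0,1):
1 1 1
1 1 0
0 0 0

After press 6 at (0,1):
0 0 0
1 0 0
0 0 0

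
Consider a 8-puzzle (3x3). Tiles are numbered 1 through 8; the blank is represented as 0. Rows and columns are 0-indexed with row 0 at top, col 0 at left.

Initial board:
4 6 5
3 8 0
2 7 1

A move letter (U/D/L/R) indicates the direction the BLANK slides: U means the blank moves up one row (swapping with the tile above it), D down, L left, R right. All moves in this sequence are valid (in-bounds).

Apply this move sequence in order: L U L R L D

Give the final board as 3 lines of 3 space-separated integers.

Answer: 3 4 5
0 6 8
2 7 1

Derivation:
After move 1 (L):
4 6 5
3 0 8
2 7 1

After move 2 (U):
4 0 5
3 6 8
2 7 1

After move 3 (L):
0 4 5
3 6 8
2 7 1

After move 4 (R):
4 0 5
3 6 8
2 7 1

After move 5 (L):
0 4 5
3 6 8
2 7 1

After move 6 (D):
3 4 5
0 6 8
2 7 1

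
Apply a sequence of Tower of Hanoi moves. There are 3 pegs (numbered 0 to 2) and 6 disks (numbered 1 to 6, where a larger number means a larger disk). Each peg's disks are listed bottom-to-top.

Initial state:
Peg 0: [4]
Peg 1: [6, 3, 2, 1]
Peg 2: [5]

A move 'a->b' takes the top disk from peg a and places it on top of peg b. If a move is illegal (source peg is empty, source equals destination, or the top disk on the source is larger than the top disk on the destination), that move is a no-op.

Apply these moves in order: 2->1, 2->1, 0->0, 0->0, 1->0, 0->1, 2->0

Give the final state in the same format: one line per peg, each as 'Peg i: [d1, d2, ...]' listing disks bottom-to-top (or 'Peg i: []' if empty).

After move 1 (2->1):
Peg 0: [4]
Peg 1: [6, 3, 2, 1]
Peg 2: [5]

After move 2 (2->1):
Peg 0: [4]
Peg 1: [6, 3, 2, 1]
Peg 2: [5]

After move 3 (0->0):
Peg 0: [4]
Peg 1: [6, 3, 2, 1]
Peg 2: [5]

After move 4 (0->0):
Peg 0: [4]
Peg 1: [6, 3, 2, 1]
Peg 2: [5]

After move 5 (1->0):
Peg 0: [4, 1]
Peg 1: [6, 3, 2]
Peg 2: [5]

After move 6 (0->1):
Peg 0: [4]
Peg 1: [6, 3, 2, 1]
Peg 2: [5]

After move 7 (2->0):
Peg 0: [4]
Peg 1: [6, 3, 2, 1]
Peg 2: [5]

Answer: Peg 0: [4]
Peg 1: [6, 3, 2, 1]
Peg 2: [5]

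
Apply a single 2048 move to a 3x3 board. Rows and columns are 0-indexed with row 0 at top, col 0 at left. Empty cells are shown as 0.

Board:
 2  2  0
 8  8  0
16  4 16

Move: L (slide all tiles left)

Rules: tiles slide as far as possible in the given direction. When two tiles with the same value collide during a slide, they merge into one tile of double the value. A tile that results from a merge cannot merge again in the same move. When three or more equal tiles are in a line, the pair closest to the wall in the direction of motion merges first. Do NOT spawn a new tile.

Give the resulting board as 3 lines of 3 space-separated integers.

Slide left:
row 0: [2, 2, 0] -> [4, 0, 0]
row 1: [8, 8, 0] -> [16, 0, 0]
row 2: [16, 4, 16] -> [16, 4, 16]

Answer:  4  0  0
16  0  0
16  4 16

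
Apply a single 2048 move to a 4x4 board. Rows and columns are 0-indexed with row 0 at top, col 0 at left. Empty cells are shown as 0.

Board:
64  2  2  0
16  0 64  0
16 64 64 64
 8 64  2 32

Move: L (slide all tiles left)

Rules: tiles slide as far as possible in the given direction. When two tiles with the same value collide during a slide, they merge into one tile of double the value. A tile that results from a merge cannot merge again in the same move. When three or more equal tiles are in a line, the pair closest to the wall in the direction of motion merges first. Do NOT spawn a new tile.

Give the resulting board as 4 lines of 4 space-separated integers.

Slide left:
row 0: [64, 2, 2, 0] -> [64, 4, 0, 0]
row 1: [16, 0, 64, 0] -> [16, 64, 0, 0]
row 2: [16, 64, 64, 64] -> [16, 128, 64, 0]
row 3: [8, 64, 2, 32] -> [8, 64, 2, 32]

Answer:  64   4   0   0
 16  64   0   0
 16 128  64   0
  8  64   2  32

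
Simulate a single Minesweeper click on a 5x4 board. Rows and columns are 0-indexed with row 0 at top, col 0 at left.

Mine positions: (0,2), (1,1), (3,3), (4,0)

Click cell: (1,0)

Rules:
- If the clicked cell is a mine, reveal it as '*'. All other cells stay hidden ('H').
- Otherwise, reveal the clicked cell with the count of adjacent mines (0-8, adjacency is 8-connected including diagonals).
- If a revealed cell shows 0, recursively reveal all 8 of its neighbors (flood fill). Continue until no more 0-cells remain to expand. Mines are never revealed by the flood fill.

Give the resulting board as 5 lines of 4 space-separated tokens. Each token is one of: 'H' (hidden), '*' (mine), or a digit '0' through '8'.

H H H H
1 H H H
H H H H
H H H H
H H H H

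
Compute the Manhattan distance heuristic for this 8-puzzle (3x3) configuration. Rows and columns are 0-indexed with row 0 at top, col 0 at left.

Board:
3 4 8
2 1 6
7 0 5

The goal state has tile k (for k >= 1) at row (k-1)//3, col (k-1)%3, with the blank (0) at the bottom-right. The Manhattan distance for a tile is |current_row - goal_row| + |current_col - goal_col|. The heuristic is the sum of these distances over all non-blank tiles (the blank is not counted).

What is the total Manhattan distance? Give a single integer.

Tile 3: at (0,0), goal (0,2), distance |0-0|+|0-2| = 2
Tile 4: at (0,1), goal (1,0), distance |0-1|+|1-0| = 2
Tile 8: at (0,2), goal (2,1), distance |0-2|+|2-1| = 3
Tile 2: at (1,0), goal (0,1), distance |1-0|+|0-1| = 2
Tile 1: at (1,1), goal (0,0), distance |1-0|+|1-0| = 2
Tile 6: at (1,2), goal (1,2), distance |1-1|+|2-2| = 0
Tile 7: at (2,0), goal (2,0), distance |2-2|+|0-0| = 0
Tile 5: at (2,2), goal (1,1), distance |2-1|+|2-1| = 2
Sum: 2 + 2 + 3 + 2 + 2 + 0 + 0 + 2 = 13

Answer: 13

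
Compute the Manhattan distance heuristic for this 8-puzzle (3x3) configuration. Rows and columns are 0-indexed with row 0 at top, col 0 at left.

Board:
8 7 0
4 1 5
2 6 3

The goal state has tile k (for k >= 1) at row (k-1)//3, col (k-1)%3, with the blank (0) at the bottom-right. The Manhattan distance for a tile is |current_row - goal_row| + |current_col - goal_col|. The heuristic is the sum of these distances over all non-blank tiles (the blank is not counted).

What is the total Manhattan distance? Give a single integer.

Answer: 16

Derivation:
Tile 8: (0,0)->(2,1) = 3
Tile 7: (0,1)->(2,0) = 3
Tile 4: (1,0)->(1,0) = 0
Tile 1: (1,1)->(0,0) = 2
Tile 5: (1,2)->(1,1) = 1
Tile 2: (2,0)->(0,1) = 3
Tile 6: (2,1)->(1,2) = 2
Tile 3: (2,2)->(0,2) = 2
Sum: 3 + 3 + 0 + 2 + 1 + 3 + 2 + 2 = 16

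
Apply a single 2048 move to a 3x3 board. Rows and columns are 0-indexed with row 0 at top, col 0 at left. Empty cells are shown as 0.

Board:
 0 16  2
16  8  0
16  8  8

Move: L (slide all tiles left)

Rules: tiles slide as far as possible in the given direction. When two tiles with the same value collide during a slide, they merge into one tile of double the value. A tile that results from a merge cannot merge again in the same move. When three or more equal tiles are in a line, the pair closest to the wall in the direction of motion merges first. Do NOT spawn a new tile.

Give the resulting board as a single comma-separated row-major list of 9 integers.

Answer: 16, 2, 0, 16, 8, 0, 16, 16, 0

Derivation:
Slide left:
row 0: [0, 16, 2] -> [16, 2, 0]
row 1: [16, 8, 0] -> [16, 8, 0]
row 2: [16, 8, 8] -> [16, 16, 0]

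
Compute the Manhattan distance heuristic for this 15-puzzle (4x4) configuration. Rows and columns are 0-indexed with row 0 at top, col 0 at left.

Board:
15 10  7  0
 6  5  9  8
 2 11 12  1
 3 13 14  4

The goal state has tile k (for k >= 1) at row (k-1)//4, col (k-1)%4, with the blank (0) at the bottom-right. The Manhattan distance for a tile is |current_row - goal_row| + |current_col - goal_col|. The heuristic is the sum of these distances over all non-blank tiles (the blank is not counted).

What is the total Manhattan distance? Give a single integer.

Tile 15: at (0,0), goal (3,2), distance |0-3|+|0-2| = 5
Tile 10: at (0,1), goal (2,1), distance |0-2|+|1-1| = 2
Tile 7: at (0,2), goal (1,2), distance |0-1|+|2-2| = 1
Tile 6: at (1,0), goal (1,1), distance |1-1|+|0-1| = 1
Tile 5: at (1,1), goal (1,0), distance |1-1|+|1-0| = 1
Tile 9: at (1,2), goal (2,0), distance |1-2|+|2-0| = 3
Tile 8: at (1,3), goal (1,3), distance |1-1|+|3-3| = 0
Tile 2: at (2,0), goal (0,1), distance |2-0|+|0-1| = 3
Tile 11: at (2,1), goal (2,2), distance |2-2|+|1-2| = 1
Tile 12: at (2,2), goal (2,3), distance |2-2|+|2-3| = 1
Tile 1: at (2,3), goal (0,0), distance |2-0|+|3-0| = 5
Tile 3: at (3,0), goal (0,2), distance |3-0|+|0-2| = 5
Tile 13: at (3,1), goal (3,0), distance |3-3|+|1-0| = 1
Tile 14: at (3,2), goal (3,1), distance |3-3|+|2-1| = 1
Tile 4: at (3,3), goal (0,3), distance |3-0|+|3-3| = 3
Sum: 5 + 2 + 1 + 1 + 1 + 3 + 0 + 3 + 1 + 1 + 5 + 5 + 1 + 1 + 3 = 33

Answer: 33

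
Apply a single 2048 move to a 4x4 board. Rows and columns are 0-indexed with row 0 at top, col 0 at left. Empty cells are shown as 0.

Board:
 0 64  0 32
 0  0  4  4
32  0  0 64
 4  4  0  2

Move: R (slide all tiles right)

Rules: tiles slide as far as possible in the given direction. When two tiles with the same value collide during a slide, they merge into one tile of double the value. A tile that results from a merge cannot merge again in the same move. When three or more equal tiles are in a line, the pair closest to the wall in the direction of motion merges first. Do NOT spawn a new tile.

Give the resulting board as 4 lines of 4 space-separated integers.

Slide right:
row 0: [0, 64, 0, 32] -> [0, 0, 64, 32]
row 1: [0, 0, 4, 4] -> [0, 0, 0, 8]
row 2: [32, 0, 0, 64] -> [0, 0, 32, 64]
row 3: [4, 4, 0, 2] -> [0, 0, 8, 2]

Answer:  0  0 64 32
 0  0  0  8
 0  0 32 64
 0  0  8  2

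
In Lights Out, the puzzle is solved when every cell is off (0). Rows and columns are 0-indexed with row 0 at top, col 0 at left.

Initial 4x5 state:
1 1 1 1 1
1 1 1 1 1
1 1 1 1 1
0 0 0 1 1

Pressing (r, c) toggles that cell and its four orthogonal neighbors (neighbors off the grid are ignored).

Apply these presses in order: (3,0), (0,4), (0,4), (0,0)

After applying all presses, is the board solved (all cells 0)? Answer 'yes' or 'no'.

Answer: no

Derivation:
After press 1 at (3,0):
1 1 1 1 1
1 1 1 1 1
0 1 1 1 1
1 1 0 1 1

After press 2 at (0,4):
1 1 1 0 0
1 1 1 1 0
0 1 1 1 1
1 1 0 1 1

After press 3 at (0,4):
1 1 1 1 1
1 1 1 1 1
0 1 1 1 1
1 1 0 1 1

After press 4 at (0,0):
0 0 1 1 1
0 1 1 1 1
0 1 1 1 1
1 1 0 1 1

Lights still on: 15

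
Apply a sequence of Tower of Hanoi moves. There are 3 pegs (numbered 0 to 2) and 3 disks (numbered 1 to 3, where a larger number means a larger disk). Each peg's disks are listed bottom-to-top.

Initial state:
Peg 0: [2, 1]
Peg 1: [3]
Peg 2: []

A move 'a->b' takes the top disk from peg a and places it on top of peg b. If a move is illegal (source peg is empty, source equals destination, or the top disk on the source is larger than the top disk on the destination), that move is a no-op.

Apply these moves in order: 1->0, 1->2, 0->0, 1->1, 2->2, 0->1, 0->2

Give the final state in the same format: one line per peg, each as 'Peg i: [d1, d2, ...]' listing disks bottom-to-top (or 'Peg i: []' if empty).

After move 1 (1->0):
Peg 0: [2, 1]
Peg 1: [3]
Peg 2: []

After move 2 (1->2):
Peg 0: [2, 1]
Peg 1: []
Peg 2: [3]

After move 3 (0->0):
Peg 0: [2, 1]
Peg 1: []
Peg 2: [3]

After move 4 (1->1):
Peg 0: [2, 1]
Peg 1: []
Peg 2: [3]

After move 5 (2->2):
Peg 0: [2, 1]
Peg 1: []
Peg 2: [3]

After move 6 (0->1):
Peg 0: [2]
Peg 1: [1]
Peg 2: [3]

After move 7 (0->2):
Peg 0: []
Peg 1: [1]
Peg 2: [3, 2]

Answer: Peg 0: []
Peg 1: [1]
Peg 2: [3, 2]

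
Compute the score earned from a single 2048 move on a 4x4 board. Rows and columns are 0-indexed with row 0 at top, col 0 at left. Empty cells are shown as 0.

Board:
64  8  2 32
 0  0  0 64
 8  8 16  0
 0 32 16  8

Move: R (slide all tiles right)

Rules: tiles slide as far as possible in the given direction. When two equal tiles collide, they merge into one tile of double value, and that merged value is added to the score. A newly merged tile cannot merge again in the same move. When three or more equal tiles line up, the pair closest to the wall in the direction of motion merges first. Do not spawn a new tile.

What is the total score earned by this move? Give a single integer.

Answer: 16

Derivation:
Slide right:
row 0: [64, 8, 2, 32] -> [64, 8, 2, 32]  score +0 (running 0)
row 1: [0, 0, 0, 64] -> [0, 0, 0, 64]  score +0 (running 0)
row 2: [8, 8, 16, 0] -> [0, 0, 16, 16]  score +16 (running 16)
row 3: [0, 32, 16, 8] -> [0, 32, 16, 8]  score +0 (running 16)
Board after move:
64  8  2 32
 0  0  0 64
 0  0 16 16
 0 32 16  8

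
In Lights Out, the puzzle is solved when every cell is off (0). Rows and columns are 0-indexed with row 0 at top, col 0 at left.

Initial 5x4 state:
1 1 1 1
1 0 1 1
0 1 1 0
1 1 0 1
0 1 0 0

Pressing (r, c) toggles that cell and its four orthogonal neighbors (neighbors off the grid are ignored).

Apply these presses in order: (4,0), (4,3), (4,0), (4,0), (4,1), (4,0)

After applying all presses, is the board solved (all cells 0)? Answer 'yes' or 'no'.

After press 1 at (4,0):
1 1 1 1
1 0 1 1
0 1 1 0
0 1 0 1
1 0 0 0

After press 2 at (4,3):
1 1 1 1
1 0 1 1
0 1 1 0
0 1 0 0
1 0 1 1

After press 3 at (4,0):
1 1 1 1
1 0 1 1
0 1 1 0
1 1 0 0
0 1 1 1

After press 4 at (4,0):
1 1 1 1
1 0 1 1
0 1 1 0
0 1 0 0
1 0 1 1

After press 5 at (4,1):
1 1 1 1
1 0 1 1
0 1 1 0
0 0 0 0
0 1 0 1

After press 6 at (4,0):
1 1 1 1
1 0 1 1
0 1 1 0
1 0 0 0
1 0 0 1

Lights still on: 12

Answer: no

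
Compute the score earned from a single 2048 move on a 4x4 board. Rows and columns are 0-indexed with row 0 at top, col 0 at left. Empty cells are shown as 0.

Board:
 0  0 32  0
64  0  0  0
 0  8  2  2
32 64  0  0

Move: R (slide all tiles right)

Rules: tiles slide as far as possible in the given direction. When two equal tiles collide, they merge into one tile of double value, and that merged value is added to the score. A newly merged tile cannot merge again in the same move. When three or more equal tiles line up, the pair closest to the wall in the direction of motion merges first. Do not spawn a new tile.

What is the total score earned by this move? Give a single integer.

Slide right:
row 0: [0, 0, 32, 0] -> [0, 0, 0, 32]  score +0 (running 0)
row 1: [64, 0, 0, 0] -> [0, 0, 0, 64]  score +0 (running 0)
row 2: [0, 8, 2, 2] -> [0, 0, 8, 4]  score +4 (running 4)
row 3: [32, 64, 0, 0] -> [0, 0, 32, 64]  score +0 (running 4)
Board after move:
 0  0  0 32
 0  0  0 64
 0  0  8  4
 0  0 32 64

Answer: 4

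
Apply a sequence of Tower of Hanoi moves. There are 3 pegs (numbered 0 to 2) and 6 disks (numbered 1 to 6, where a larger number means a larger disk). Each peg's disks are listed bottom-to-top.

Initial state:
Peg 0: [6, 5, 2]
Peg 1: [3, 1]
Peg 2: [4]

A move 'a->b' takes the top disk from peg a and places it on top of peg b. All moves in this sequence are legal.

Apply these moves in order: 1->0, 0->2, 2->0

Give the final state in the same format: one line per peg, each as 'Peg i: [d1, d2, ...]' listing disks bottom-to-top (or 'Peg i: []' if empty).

After move 1 (1->0):
Peg 0: [6, 5, 2, 1]
Peg 1: [3]
Peg 2: [4]

After move 2 (0->2):
Peg 0: [6, 5, 2]
Peg 1: [3]
Peg 2: [4, 1]

After move 3 (2->0):
Peg 0: [6, 5, 2, 1]
Peg 1: [3]
Peg 2: [4]

Answer: Peg 0: [6, 5, 2, 1]
Peg 1: [3]
Peg 2: [4]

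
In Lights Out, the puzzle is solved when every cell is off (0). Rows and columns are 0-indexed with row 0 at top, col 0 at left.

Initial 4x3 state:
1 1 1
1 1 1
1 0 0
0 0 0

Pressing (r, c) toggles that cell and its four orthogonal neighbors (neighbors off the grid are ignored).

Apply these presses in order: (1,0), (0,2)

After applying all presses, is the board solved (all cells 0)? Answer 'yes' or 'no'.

Answer: yes

Derivation:
After press 1 at (1,0):
0 1 1
0 0 1
0 0 0
0 0 0

After press 2 at (0,2):
0 0 0
0 0 0
0 0 0
0 0 0

Lights still on: 0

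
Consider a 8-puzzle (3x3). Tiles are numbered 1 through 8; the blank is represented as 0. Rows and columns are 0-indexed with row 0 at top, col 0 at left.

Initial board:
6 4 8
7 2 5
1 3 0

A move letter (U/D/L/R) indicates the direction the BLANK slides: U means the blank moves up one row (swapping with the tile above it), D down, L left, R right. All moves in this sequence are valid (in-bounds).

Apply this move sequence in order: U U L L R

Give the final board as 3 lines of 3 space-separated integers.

Answer: 6 0 4
7 2 8
1 3 5

Derivation:
After move 1 (U):
6 4 8
7 2 0
1 3 5

After move 2 (U):
6 4 0
7 2 8
1 3 5

After move 3 (L):
6 0 4
7 2 8
1 3 5

After move 4 (L):
0 6 4
7 2 8
1 3 5

After move 5 (R):
6 0 4
7 2 8
1 3 5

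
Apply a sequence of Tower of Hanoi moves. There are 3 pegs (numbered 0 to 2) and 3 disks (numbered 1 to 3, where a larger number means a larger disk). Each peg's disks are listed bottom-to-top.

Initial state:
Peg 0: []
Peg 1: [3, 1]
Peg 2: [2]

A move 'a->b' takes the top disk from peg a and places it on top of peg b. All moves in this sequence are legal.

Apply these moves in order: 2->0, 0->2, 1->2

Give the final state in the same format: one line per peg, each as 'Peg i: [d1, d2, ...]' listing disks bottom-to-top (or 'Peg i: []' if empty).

After move 1 (2->0):
Peg 0: [2]
Peg 1: [3, 1]
Peg 2: []

After move 2 (0->2):
Peg 0: []
Peg 1: [3, 1]
Peg 2: [2]

After move 3 (1->2):
Peg 0: []
Peg 1: [3]
Peg 2: [2, 1]

Answer: Peg 0: []
Peg 1: [3]
Peg 2: [2, 1]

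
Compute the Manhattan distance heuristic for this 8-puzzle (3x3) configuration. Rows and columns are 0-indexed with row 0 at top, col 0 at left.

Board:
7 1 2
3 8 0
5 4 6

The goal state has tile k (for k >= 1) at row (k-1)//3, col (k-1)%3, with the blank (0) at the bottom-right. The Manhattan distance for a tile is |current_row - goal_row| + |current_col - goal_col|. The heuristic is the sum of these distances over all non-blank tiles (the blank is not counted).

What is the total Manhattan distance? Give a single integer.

Tile 7: at (0,0), goal (2,0), distance |0-2|+|0-0| = 2
Tile 1: at (0,1), goal (0,0), distance |0-0|+|1-0| = 1
Tile 2: at (0,2), goal (0,1), distance |0-0|+|2-1| = 1
Tile 3: at (1,0), goal (0,2), distance |1-0|+|0-2| = 3
Tile 8: at (1,1), goal (2,1), distance |1-2|+|1-1| = 1
Tile 5: at (2,0), goal (1,1), distance |2-1|+|0-1| = 2
Tile 4: at (2,1), goal (1,0), distance |2-1|+|1-0| = 2
Tile 6: at (2,2), goal (1,2), distance |2-1|+|2-2| = 1
Sum: 2 + 1 + 1 + 3 + 1 + 2 + 2 + 1 = 13

Answer: 13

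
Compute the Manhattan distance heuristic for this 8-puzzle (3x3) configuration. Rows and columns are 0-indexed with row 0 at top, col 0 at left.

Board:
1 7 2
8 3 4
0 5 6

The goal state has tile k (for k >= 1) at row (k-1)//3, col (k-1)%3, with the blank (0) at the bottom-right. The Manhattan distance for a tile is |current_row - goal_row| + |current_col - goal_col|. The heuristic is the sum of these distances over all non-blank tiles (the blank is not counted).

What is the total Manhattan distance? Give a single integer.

Answer: 12

Derivation:
Tile 1: (0,0)->(0,0) = 0
Tile 7: (0,1)->(2,0) = 3
Tile 2: (0,2)->(0,1) = 1
Tile 8: (1,0)->(2,1) = 2
Tile 3: (1,1)->(0,2) = 2
Tile 4: (1,2)->(1,0) = 2
Tile 5: (2,1)->(1,1) = 1
Tile 6: (2,2)->(1,2) = 1
Sum: 0 + 3 + 1 + 2 + 2 + 2 + 1 + 1 = 12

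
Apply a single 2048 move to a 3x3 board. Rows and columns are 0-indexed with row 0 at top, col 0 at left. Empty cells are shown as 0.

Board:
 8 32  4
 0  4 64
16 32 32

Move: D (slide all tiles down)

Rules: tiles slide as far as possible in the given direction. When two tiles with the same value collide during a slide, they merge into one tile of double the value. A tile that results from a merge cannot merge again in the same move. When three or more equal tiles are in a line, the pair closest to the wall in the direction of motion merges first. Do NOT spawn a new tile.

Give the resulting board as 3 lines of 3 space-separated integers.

Answer:  0 32  4
 8  4 64
16 32 32

Derivation:
Slide down:
col 0: [8, 0, 16] -> [0, 8, 16]
col 1: [32, 4, 32] -> [32, 4, 32]
col 2: [4, 64, 32] -> [4, 64, 32]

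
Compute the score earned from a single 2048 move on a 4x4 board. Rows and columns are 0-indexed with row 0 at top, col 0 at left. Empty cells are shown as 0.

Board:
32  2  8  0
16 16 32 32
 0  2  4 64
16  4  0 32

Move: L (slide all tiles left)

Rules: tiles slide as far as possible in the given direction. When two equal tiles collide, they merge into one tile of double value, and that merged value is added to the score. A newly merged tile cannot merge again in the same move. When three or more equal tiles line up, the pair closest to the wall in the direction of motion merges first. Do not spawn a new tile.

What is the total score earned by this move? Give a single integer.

Answer: 96

Derivation:
Slide left:
row 0: [32, 2, 8, 0] -> [32, 2, 8, 0]  score +0 (running 0)
row 1: [16, 16, 32, 32] -> [32, 64, 0, 0]  score +96 (running 96)
row 2: [0, 2, 4, 64] -> [2, 4, 64, 0]  score +0 (running 96)
row 3: [16, 4, 0, 32] -> [16, 4, 32, 0]  score +0 (running 96)
Board after move:
32  2  8  0
32 64  0  0
 2  4 64  0
16  4 32  0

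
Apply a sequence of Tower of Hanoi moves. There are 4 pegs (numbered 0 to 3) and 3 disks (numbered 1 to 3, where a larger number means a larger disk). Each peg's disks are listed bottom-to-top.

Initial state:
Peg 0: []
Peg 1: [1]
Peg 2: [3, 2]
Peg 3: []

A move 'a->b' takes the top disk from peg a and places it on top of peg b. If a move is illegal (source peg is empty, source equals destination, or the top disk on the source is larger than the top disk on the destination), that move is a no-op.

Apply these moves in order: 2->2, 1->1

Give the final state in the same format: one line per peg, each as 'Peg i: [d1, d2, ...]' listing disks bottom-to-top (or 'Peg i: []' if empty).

Answer: Peg 0: []
Peg 1: [1]
Peg 2: [3, 2]
Peg 3: []

Derivation:
After move 1 (2->2):
Peg 0: []
Peg 1: [1]
Peg 2: [3, 2]
Peg 3: []

After move 2 (1->1):
Peg 0: []
Peg 1: [1]
Peg 2: [3, 2]
Peg 3: []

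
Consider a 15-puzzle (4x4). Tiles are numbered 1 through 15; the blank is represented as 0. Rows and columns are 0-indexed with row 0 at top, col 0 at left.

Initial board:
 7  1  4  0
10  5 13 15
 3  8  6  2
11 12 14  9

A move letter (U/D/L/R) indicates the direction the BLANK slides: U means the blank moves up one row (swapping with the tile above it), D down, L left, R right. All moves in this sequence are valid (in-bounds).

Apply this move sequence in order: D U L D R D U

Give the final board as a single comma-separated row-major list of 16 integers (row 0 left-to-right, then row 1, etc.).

After move 1 (D):
 7  1  4 15
10  5 13  0
 3  8  6  2
11 12 14  9

After move 2 (U):
 7  1  4  0
10  5 13 15
 3  8  6  2
11 12 14  9

After move 3 (L):
 7  1  0  4
10  5 13 15
 3  8  6  2
11 12 14  9

After move 4 (D):
 7  1 13  4
10  5  0 15
 3  8  6  2
11 12 14  9

After move 5 (R):
 7  1 13  4
10  5 15  0
 3  8  6  2
11 12 14  9

After move 6 (D):
 7  1 13  4
10  5 15  2
 3  8  6  0
11 12 14  9

After move 7 (U):
 7  1 13  4
10  5 15  0
 3  8  6  2
11 12 14  9

Answer: 7, 1, 13, 4, 10, 5, 15, 0, 3, 8, 6, 2, 11, 12, 14, 9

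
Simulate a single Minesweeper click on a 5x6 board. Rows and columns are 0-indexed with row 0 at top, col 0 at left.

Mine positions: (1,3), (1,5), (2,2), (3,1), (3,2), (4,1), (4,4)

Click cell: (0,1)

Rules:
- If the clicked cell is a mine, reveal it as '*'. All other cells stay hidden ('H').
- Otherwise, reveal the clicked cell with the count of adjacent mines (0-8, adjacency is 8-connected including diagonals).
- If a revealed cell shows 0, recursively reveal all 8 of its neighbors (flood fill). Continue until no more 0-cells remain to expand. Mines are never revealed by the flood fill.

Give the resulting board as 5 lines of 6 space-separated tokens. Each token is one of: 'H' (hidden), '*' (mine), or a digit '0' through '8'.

0 0 1 H H H
0 1 2 H H H
1 3 H H H H
H H H H H H
H H H H H H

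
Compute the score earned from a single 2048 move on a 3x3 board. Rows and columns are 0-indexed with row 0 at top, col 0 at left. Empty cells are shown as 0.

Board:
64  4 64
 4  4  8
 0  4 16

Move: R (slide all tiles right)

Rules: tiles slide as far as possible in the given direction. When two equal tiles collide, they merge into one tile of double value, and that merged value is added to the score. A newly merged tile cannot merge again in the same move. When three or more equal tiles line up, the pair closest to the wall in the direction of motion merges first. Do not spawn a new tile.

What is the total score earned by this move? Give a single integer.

Answer: 8

Derivation:
Slide right:
row 0: [64, 4, 64] -> [64, 4, 64]  score +0 (running 0)
row 1: [4, 4, 8] -> [0, 8, 8]  score +8 (running 8)
row 2: [0, 4, 16] -> [0, 4, 16]  score +0 (running 8)
Board after move:
64  4 64
 0  8  8
 0  4 16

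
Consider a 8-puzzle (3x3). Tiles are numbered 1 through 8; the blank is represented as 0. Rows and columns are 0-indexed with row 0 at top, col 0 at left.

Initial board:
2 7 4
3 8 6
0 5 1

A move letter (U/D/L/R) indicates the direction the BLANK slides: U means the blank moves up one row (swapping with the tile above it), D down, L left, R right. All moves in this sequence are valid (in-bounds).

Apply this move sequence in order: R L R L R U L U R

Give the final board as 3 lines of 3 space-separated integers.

After move 1 (R):
2 7 4
3 8 6
5 0 1

After move 2 (L):
2 7 4
3 8 6
0 5 1

After move 3 (R):
2 7 4
3 8 6
5 0 1

After move 4 (L):
2 7 4
3 8 6
0 5 1

After move 5 (R):
2 7 4
3 8 6
5 0 1

After move 6 (U):
2 7 4
3 0 6
5 8 1

After move 7 (L):
2 7 4
0 3 6
5 8 1

After move 8 (U):
0 7 4
2 3 6
5 8 1

After move 9 (R):
7 0 4
2 3 6
5 8 1

Answer: 7 0 4
2 3 6
5 8 1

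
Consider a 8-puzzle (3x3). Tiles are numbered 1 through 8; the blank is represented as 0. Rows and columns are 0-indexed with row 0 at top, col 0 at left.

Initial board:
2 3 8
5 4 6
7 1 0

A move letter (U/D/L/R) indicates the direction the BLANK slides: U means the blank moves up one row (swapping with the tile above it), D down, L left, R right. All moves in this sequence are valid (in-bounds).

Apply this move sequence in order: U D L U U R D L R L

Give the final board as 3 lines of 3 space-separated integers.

After move 1 (U):
2 3 8
5 4 0
7 1 6

After move 2 (D):
2 3 8
5 4 6
7 1 0

After move 3 (L):
2 3 8
5 4 6
7 0 1

After move 4 (U):
2 3 8
5 0 6
7 4 1

After move 5 (U):
2 0 8
5 3 6
7 4 1

After move 6 (R):
2 8 0
5 3 6
7 4 1

After move 7 (D):
2 8 6
5 3 0
7 4 1

After move 8 (L):
2 8 6
5 0 3
7 4 1

After move 9 (R):
2 8 6
5 3 0
7 4 1

After move 10 (L):
2 8 6
5 0 3
7 4 1

Answer: 2 8 6
5 0 3
7 4 1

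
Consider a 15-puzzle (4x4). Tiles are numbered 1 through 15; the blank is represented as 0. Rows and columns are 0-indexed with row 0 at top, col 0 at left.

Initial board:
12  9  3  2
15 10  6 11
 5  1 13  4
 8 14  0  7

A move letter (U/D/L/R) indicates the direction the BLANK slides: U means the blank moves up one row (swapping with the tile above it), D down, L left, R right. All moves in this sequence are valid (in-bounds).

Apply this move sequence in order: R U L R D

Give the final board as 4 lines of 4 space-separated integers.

After move 1 (R):
12  9  3  2
15 10  6 11
 5  1 13  4
 8 14  7  0

After move 2 (U):
12  9  3  2
15 10  6 11
 5  1 13  0
 8 14  7  4

After move 3 (L):
12  9  3  2
15 10  6 11
 5  1  0 13
 8 14  7  4

After move 4 (R):
12  9  3  2
15 10  6 11
 5  1 13  0
 8 14  7  4

After move 5 (D):
12  9  3  2
15 10  6 11
 5  1 13  4
 8 14  7  0

Answer: 12  9  3  2
15 10  6 11
 5  1 13  4
 8 14  7  0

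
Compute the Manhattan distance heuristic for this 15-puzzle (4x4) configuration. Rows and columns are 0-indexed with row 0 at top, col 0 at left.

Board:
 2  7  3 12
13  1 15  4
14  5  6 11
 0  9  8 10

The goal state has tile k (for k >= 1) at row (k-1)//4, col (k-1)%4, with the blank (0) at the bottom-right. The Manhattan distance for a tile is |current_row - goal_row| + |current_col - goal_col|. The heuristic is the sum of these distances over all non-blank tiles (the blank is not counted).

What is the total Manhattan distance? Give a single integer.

Answer: 27

Derivation:
Tile 2: at (0,0), goal (0,1), distance |0-0|+|0-1| = 1
Tile 7: at (0,1), goal (1,2), distance |0-1|+|1-2| = 2
Tile 3: at (0,2), goal (0,2), distance |0-0|+|2-2| = 0
Tile 12: at (0,3), goal (2,3), distance |0-2|+|3-3| = 2
Tile 13: at (1,0), goal (3,0), distance |1-3|+|0-0| = 2
Tile 1: at (1,1), goal (0,0), distance |1-0|+|1-0| = 2
Tile 15: at (1,2), goal (3,2), distance |1-3|+|2-2| = 2
Tile 4: at (1,3), goal (0,3), distance |1-0|+|3-3| = 1
Tile 14: at (2,0), goal (3,1), distance |2-3|+|0-1| = 2
Tile 5: at (2,1), goal (1,0), distance |2-1|+|1-0| = 2
Tile 6: at (2,2), goal (1,1), distance |2-1|+|2-1| = 2
Tile 11: at (2,3), goal (2,2), distance |2-2|+|3-2| = 1
Tile 9: at (3,1), goal (2,0), distance |3-2|+|1-0| = 2
Tile 8: at (3,2), goal (1,3), distance |3-1|+|2-3| = 3
Tile 10: at (3,3), goal (2,1), distance |3-2|+|3-1| = 3
Sum: 1 + 2 + 0 + 2 + 2 + 2 + 2 + 1 + 2 + 2 + 2 + 1 + 2 + 3 + 3 = 27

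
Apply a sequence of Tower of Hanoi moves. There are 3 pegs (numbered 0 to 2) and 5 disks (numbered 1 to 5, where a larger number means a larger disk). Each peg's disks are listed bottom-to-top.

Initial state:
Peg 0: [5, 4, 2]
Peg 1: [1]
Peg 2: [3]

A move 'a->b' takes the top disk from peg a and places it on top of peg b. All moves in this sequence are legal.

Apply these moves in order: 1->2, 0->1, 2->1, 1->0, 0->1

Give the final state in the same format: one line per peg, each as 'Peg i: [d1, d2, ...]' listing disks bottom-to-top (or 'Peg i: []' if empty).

After move 1 (1->2):
Peg 0: [5, 4, 2]
Peg 1: []
Peg 2: [3, 1]

After move 2 (0->1):
Peg 0: [5, 4]
Peg 1: [2]
Peg 2: [3, 1]

After move 3 (2->1):
Peg 0: [5, 4]
Peg 1: [2, 1]
Peg 2: [3]

After move 4 (1->0):
Peg 0: [5, 4, 1]
Peg 1: [2]
Peg 2: [3]

After move 5 (0->1):
Peg 0: [5, 4]
Peg 1: [2, 1]
Peg 2: [3]

Answer: Peg 0: [5, 4]
Peg 1: [2, 1]
Peg 2: [3]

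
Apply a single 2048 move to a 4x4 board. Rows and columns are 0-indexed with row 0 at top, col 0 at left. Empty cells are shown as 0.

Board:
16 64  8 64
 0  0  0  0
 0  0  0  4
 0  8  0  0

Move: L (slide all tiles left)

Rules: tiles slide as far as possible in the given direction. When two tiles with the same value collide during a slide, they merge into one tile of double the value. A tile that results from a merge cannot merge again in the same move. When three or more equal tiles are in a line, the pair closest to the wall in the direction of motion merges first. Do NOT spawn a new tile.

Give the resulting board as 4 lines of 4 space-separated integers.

Slide left:
row 0: [16, 64, 8, 64] -> [16, 64, 8, 64]
row 1: [0, 0, 0, 0] -> [0, 0, 0, 0]
row 2: [0, 0, 0, 4] -> [4, 0, 0, 0]
row 3: [0, 8, 0, 0] -> [8, 0, 0, 0]

Answer: 16 64  8 64
 0  0  0  0
 4  0  0  0
 8  0  0  0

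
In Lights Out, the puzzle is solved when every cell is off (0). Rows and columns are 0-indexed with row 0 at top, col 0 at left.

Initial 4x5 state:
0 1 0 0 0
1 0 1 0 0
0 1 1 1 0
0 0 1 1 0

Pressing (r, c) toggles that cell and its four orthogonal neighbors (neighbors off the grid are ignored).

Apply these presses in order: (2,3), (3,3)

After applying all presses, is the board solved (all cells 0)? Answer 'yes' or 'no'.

Answer: no

Derivation:
After press 1 at (2,3):
0 1 0 0 0
1 0 1 1 0
0 1 0 0 1
0 0 1 0 0

After press 2 at (3,3):
0 1 0 0 0
1 0 1 1 0
0 1 0 1 1
0 0 0 1 1

Lights still on: 9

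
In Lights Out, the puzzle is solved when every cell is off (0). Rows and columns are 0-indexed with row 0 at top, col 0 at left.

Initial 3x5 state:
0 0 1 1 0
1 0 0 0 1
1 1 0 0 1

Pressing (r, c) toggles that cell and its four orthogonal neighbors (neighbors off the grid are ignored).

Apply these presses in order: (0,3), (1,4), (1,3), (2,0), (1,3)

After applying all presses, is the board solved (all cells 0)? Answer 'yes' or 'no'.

After press 1 at (0,3):
0 0 0 0 1
1 0 0 1 1
1 1 0 0 1

After press 2 at (1,4):
0 0 0 0 0
1 0 0 0 0
1 1 0 0 0

After press 3 at (1,3):
0 0 0 1 0
1 0 1 1 1
1 1 0 1 0

After press 4 at (2,0):
0 0 0 1 0
0 0 1 1 1
0 0 0 1 0

After press 5 at (1,3):
0 0 0 0 0
0 0 0 0 0
0 0 0 0 0

Lights still on: 0

Answer: yes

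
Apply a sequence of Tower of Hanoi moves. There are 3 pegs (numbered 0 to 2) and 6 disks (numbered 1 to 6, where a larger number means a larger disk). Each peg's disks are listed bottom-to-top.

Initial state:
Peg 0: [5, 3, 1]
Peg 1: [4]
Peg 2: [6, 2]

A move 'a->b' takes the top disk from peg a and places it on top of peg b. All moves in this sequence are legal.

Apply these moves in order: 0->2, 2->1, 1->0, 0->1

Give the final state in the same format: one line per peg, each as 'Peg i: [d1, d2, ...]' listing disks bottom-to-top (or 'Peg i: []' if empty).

Answer: Peg 0: [5, 3]
Peg 1: [4, 1]
Peg 2: [6, 2]

Derivation:
After move 1 (0->2):
Peg 0: [5, 3]
Peg 1: [4]
Peg 2: [6, 2, 1]

After move 2 (2->1):
Peg 0: [5, 3]
Peg 1: [4, 1]
Peg 2: [6, 2]

After move 3 (1->0):
Peg 0: [5, 3, 1]
Peg 1: [4]
Peg 2: [6, 2]

After move 4 (0->1):
Peg 0: [5, 3]
Peg 1: [4, 1]
Peg 2: [6, 2]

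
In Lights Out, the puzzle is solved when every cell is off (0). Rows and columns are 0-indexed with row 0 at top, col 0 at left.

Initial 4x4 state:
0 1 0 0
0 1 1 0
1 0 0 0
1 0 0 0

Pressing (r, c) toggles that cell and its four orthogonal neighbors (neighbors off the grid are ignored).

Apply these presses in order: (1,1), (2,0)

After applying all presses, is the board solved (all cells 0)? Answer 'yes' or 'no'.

After press 1 at (1,1):
0 0 0 0
1 0 0 0
1 1 0 0
1 0 0 0

After press 2 at (2,0):
0 0 0 0
0 0 0 0
0 0 0 0
0 0 0 0

Lights still on: 0

Answer: yes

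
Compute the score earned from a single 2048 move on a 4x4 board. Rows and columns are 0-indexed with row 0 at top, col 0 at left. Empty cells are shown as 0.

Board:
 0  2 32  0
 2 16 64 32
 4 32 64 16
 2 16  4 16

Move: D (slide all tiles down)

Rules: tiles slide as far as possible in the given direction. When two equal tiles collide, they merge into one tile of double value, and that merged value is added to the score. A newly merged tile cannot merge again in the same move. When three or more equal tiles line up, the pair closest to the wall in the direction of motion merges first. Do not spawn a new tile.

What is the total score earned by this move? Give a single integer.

Slide down:
col 0: [0, 2, 4, 2] -> [0, 2, 4, 2]  score +0 (running 0)
col 1: [2, 16, 32, 16] -> [2, 16, 32, 16]  score +0 (running 0)
col 2: [32, 64, 64, 4] -> [0, 32, 128, 4]  score +128 (running 128)
col 3: [0, 32, 16, 16] -> [0, 0, 32, 32]  score +32 (running 160)
Board after move:
  0   2   0   0
  2  16  32   0
  4  32 128  32
  2  16   4  32

Answer: 160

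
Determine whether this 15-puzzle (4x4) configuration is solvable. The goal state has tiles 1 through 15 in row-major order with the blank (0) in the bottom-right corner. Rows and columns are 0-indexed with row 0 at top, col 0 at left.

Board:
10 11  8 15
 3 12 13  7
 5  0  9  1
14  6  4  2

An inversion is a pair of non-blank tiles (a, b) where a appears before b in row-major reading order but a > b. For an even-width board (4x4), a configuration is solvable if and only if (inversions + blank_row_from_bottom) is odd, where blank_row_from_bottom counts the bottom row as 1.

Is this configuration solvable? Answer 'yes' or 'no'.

Inversions: 70
Blank is in row 2 (0-indexed from top), which is row 2 counting from the bottom (bottom = 1).
70 + 2 = 72, which is even, so the puzzle is not solvable.

Answer: no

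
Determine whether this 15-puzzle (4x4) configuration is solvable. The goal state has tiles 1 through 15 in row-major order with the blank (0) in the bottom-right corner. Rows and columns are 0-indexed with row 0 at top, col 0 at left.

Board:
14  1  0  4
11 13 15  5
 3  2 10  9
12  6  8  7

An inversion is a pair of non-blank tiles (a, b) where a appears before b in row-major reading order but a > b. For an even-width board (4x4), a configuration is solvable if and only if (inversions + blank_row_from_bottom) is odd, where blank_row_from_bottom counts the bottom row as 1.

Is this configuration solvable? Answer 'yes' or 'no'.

Inversions: 55
Blank is in row 0 (0-indexed from top), which is row 4 counting from the bottom (bottom = 1).
55 + 4 = 59, which is odd, so the puzzle is solvable.

Answer: yes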